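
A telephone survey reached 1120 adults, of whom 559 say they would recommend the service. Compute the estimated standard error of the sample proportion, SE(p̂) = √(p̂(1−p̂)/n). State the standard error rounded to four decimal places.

SE = 0.0149

Sample proportion p̂ = 559/1120 = 0.49911.
p̂(1−p̂) = 0.49911·0.50089 = 0.249999.
Dividing by n and taking the root: √0.000223213 = 0.0149.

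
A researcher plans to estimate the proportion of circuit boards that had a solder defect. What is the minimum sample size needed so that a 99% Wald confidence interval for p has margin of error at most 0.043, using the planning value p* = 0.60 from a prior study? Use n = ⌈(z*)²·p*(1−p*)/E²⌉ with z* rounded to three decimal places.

n = 862

The 99% critical value is z* = 2.576.
p*(1−p*) = 0.2400.
(z*)²·p*(1−p*)/E² = 6.635776·0.2400/0.001849 = 861.323.
Rounding up, n = 862.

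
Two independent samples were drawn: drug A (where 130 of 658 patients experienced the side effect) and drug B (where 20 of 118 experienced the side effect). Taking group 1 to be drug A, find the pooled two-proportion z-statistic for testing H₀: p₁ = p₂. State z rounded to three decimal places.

p̂₁ = 130/658 = 0.19757, p̂₂ = 20/118 = 0.16949.
Pooled p̂ = (130+20)/(658+118) = 150/776 = 0.19330.
SE = √[p̂(1−p̂)(1/n₁+1/n₂)] = √[0.19330·0.80670·(1/658+1/118)] ≈ 0.039477.
z = 0.02808/0.039477 = 0.711.

z = 0.711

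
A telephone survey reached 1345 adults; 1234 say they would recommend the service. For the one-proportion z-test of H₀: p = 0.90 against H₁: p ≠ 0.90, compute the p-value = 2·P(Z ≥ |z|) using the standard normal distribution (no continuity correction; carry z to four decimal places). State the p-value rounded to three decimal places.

With x = 1234 successes in n = 1345, p̂ = 0.91747.
Under H₀, SE = √(p₀(1−p₀)/n) = √(0.90·0.10/1345) = √0.000066914 = 0.008180.
z = (p̂ − p₀)/SE = (1234/1345 − 0.90)/0.008180 ≈ 2.1359.
p-value = 2·P(Z ≥ |z|) with z = 2.1359 → 0.033.

p-value = 0.033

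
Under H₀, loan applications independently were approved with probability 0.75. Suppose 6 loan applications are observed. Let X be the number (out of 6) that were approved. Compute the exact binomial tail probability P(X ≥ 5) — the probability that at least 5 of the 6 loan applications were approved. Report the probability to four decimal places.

X is binomial with n = 6 and p = 0.75.
P(X ≥ 5) = C(6,5)·0.75^5·0.25^1 + C(6,6)·0.75^6·0.25^0.
= 0.355957 + 0.177979 = 0.5339.

P = 0.5339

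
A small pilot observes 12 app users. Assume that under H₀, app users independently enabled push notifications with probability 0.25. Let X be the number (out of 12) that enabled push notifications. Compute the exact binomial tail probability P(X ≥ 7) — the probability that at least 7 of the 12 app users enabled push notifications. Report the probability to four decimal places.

P = 0.0143

X is binomial with n = 12 and p = 0.25.
P(X ≥ 7) = Σ_{j=7}^{12} C(12,j)·0.25^j·0.75^{12−j}.
= 0.011471 + 0.002390 + 0.000354 + 0.000035 + 0.000002 + 0.000000 = 0.0143.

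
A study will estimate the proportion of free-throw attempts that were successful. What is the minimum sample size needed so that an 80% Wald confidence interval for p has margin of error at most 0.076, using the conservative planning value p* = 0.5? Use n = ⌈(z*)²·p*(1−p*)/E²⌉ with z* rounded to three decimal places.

For 80% confidence, z* = 1.282.
p*(1−p*) = 0.50·0.50 = 0.2500.
(z*)²·p*(1−p*)/E² = 1.643524·0.2500/0.005776 = 71.136.
⌈71.136⌉ = 72.

n = 72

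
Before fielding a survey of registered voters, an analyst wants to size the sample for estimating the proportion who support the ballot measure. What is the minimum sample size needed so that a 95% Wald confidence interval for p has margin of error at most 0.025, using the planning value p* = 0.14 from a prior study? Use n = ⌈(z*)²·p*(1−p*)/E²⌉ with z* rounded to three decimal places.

For 95% confidence, z* = 1.960.
p*(1−p*) = 0.14·0.86 = 0.1204.
Required n before rounding: 3.841600 × 0.1204 / 0.025² = 740.046.
⌈740.046⌉ = 741.

n = 741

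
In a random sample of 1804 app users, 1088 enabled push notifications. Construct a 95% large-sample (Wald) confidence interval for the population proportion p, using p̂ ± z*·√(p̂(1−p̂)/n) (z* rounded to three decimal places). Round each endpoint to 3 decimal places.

(0.581, 0.626)

With x = 1088 successes in n = 1804, p̂ = 0.60310.
SE = √(p̂(1−p̂)/n) = √(0.239370/1804) = 0.011519.
For 95% confidence, z* = 1.960.
Margin of error: 1.960 × 0.011519 = 0.02258.
CI: 0.60310 ± 0.02258 = (0.581, 0.626).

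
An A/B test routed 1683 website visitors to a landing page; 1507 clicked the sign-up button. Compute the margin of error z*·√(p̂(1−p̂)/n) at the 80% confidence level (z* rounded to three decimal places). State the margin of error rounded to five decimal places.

With x = 1507 successes in n = 1683, p̂ = 0.89542.
Standard error of p̂: √(0.093639/1683) = √0.000055638 = 0.007459.
z* = 1.282 at the 80% level.
ME = 1.282·0.007459 = 0.00956.

ME = 0.00956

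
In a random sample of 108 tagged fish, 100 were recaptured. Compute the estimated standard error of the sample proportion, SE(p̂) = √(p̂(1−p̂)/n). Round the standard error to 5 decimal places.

With x = 100 successes in n = 108, p̂ = 0.92593.
p̂(1−p̂) = 0.92593·0.07407 = 0.068584.
SE = √(0.068584/108) = √0.000635037 = 0.02520.

SE = 0.02520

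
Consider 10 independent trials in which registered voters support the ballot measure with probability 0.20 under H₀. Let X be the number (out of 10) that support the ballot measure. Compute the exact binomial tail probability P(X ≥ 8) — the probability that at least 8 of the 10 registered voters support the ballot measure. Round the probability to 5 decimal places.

X ~ Binomial(n=10, p=0.20).
P(X ≥ 8) = C(10,8)·0.20^8·0.80^2 + C(10,9)·0.20^9·0.80^1 + C(10,10)·0.20^10·0.80^0.
= 0.000074 + 0.000004 + 0.000000 = 0.00008.

P = 0.00008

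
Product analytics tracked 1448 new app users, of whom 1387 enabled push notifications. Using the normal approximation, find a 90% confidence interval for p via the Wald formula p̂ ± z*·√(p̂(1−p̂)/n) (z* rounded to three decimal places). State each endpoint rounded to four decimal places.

(0.9492, 0.9666)

Sample proportion p̂ = 1387/1448 = 0.95787.
SE = √(p̂(1−p̂)/n) = √(0.040352/1448) = 0.005279.
z* = 1.645 at the 90% level.
Margin of error: 1.645 × 0.005279 = 0.00868.
So the interval runs from 0.9492 to 0.9666.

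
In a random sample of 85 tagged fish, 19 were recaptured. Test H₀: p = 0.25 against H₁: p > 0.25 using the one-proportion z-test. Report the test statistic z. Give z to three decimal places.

Sample proportion p̂ = 19/85 = 0.22353.
Null standard error: √(0.25·0.75/85) = √0.002205882 = 0.046967.
Test statistic: z = -0.02647/0.046967 = -0.564.

z = -0.564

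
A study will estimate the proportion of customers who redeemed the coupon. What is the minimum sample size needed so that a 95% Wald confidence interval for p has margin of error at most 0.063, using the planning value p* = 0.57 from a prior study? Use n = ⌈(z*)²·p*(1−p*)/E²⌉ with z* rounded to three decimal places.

n = 238

The 95% critical value is z* = 1.960.
p*(1−p*) = 0.57·0.43 = 0.2451.
(z*)²·p*(1−p*)/E² = 3.841600·0.2451/0.003969 = 237.233.
⌈237.233⌉ = 238.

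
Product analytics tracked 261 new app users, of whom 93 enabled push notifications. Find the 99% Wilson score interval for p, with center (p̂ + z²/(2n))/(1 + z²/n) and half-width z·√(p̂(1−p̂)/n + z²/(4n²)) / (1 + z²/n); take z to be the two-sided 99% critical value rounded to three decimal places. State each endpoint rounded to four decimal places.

(0.2844, 0.4354)

Here p̂ = 93/261 = 0.35632 and z = 2.576 (z² = 6.635776).
Denominator 1 + z²/n = 1 + 6.635776/261 = 1.025424.
Center = (0.35632 + 0.012712)/1.025424 = 0.35988.
Radicand: p̂(1−p̂)/n + z²/(4n²) = 0.000878761 + 0.000024353 = 0.000903114.
Half-width = 2.576·√0.000903114/1.025424 = 0.07549.
Interval: 0.35988 ± 0.07549 → (0.2844, 0.4354).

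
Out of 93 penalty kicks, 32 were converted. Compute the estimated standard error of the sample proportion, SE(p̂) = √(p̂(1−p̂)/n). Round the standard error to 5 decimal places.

SE = 0.04926

p̂ = 32/93 = 0.34409.
p̂(1−p̂) = 0.225692.
Dividing by n and taking the root: √0.002426796 = 0.04926.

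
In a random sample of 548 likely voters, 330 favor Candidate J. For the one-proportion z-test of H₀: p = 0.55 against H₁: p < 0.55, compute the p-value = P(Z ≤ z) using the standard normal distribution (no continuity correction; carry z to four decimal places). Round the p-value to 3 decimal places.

Sample proportion p̂ = 330/548 = 0.60219.
Null standard error: √(0.55·0.45/548) = √0.000451642 = 0.021252.
z = (p̂ − p₀)/SE = (330/548 − 0.55)/0.021252 ≈ 2.4558.
From the standard normal, P(Z ≤ z) = 0.993.

p-value = 0.993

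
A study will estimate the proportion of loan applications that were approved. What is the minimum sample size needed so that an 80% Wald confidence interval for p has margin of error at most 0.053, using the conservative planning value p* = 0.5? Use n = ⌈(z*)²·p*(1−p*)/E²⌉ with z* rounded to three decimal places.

n = 147

z* = 1.282 at the 80% level.
p*(1−p*) = 0.2500.
(z*)²·p*(1−p*)/E² = 1.643524·0.2500/0.002809 = 146.273.
⌈146.273⌉ = 147.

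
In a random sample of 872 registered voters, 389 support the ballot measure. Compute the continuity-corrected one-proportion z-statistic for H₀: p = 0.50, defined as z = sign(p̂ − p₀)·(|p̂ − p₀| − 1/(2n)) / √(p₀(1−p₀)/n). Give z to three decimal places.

The sample proportion is 389/872 = 0.44610. p̂ − p₀ = -0.053899.
Continuity correction 1/(2n) = 1/1744 = 0.000573.
Corrected numerator: |-0.053899| − 0.000573 = 0.053326.
SE₀ = √(0.50·0.50/872) = 0.016932.
z = (−)0.053326/0.016932 = -3.149.

z = -3.149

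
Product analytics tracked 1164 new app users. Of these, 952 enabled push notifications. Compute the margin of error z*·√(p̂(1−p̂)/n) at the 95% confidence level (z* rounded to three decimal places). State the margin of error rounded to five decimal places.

ME = 0.02217

Sample proportion p̂ = 952/1164 = 0.81787.
Standard error of p̂: √(0.148959/1164) = √0.000127972 = 0.011312.
The 95% critical value is z* = 1.960.
ME = 1.960·0.011312 = 0.02217.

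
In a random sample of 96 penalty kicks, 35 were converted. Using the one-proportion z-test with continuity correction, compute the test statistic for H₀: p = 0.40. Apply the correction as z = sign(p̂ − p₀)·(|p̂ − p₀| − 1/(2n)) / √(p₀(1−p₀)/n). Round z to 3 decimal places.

z = -0.604

p̂ = 35/96 = 0.36458. p̂ − p₀ = -0.035417.
1/(2n) = 0.005208.
Corrected numerator: |-0.035417| − 0.005208 = 0.030209.
Null standard error: √(0.40·0.60/96) = √0.002500000 = 0.050000.
z = −0.030209/0.050000 = -0.604.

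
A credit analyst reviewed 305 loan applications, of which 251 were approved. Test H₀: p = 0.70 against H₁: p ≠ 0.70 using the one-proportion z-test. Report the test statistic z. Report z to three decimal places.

z = 4.686

p̂ = 251/305 = 0.82295.
SE₀ = √(0.70·0.30/305) = 0.026240.
z = (0.82295 − 0.70)/0.026240 = 0.12295/0.026240 = 4.686.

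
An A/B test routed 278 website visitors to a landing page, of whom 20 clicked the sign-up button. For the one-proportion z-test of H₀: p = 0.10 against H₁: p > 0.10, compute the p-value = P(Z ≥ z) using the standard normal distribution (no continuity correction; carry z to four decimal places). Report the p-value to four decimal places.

Sample proportion p̂ = 20/278 = 0.07194.
Null standard error: √(0.10·0.90/278) = √0.000323741 = 0.017993.
Test statistic (full precision, shown to 4 dp): z = (20/278 − 0.10)/SE₀ ≈ -1.5594.
p-value = P(Z ≥ z) with z = -1.5594 → 0.9405.

p-value = 0.9405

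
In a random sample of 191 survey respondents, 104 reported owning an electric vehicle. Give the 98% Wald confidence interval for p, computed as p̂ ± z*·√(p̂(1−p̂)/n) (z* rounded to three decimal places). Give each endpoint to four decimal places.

Sample proportion p̂ = 104/191 = 0.54450.
SE(p̂) = √(0.54450·0.45550/191) = 0.036035.
z* = 2.326 at the 98% level.
Margin = 2.326·0.036035 = 0.08382.
So the interval runs from 0.4607 to 0.6283.

(0.4607, 0.6283)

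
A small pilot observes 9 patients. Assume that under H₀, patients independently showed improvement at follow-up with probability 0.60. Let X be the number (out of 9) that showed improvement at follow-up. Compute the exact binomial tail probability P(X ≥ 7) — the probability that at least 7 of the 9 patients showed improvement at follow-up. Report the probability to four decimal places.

P = 0.2318

X is binomial with n = 9 and p = 0.60.
P(X ≥ 7) = C(9,7)·0.60^7·0.40^2 + C(9,8)·0.60^8·0.40^1 + C(9,9)·0.60^9·0.40^0.
= 0.161243 + 0.060466 + 0.010078 = 0.2318.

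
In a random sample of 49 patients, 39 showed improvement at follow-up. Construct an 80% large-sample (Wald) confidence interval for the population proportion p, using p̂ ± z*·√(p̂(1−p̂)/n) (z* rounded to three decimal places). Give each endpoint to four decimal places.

(0.7221, 0.8697)

With x = 39 successes in n = 49, p̂ = 0.79592.
Standard error of p̂: √(0.162432/49) = √0.003314945 = 0.057576.
z* = 1.282 at the 80% level.
Margin of error: 1.282 × 0.057576 = 0.07381.
So the interval runs from 0.7221 to 0.8697.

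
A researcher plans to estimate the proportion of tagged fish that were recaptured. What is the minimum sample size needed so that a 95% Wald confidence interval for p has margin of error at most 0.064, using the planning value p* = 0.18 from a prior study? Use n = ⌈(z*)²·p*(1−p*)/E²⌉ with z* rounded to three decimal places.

The 95% critical value is z* = 1.960.
p*(1−p*) = 0.18·0.82 = 0.1476.
Required n before rounding: 3.841600 × 0.1476 / 0.064² = 138.433.
⌈138.433⌉ = 139.

n = 139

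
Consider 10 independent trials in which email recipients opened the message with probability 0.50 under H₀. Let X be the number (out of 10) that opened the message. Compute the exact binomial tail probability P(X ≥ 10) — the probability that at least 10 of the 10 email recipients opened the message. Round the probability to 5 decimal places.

P = 0.00098

X ~ Binomial(n=10, p=0.50).
P(X ≥ 10) = C(10,10)·0.50^10·0.50^0.
= 0.000977 = 0.00098.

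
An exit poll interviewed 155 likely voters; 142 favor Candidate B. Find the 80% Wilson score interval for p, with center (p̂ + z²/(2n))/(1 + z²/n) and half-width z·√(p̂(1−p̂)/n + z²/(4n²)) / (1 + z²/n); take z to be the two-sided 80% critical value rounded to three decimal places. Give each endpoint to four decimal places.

(0.8830, 0.9405)

p̂ = 142/155 = 0.91613; z = 1.282, so z² = 1.643524.
Denominator 1 + z²/n = 1 + 1.643524/155 = 1.010603.
Center = (0.91613 + 0.005302)/1.010603 = 0.91176.
Radicand: p̂(1−p̂)/n + z²/(4n²) = 0.000495720 + 0.000017102 = 0.000512822.
Half-width = z·√(radicand)/denom = 1.282·0.022646/1.010603 = 0.02873.
Interval: 0.91176 ± 0.02873 → (0.8830, 0.9405).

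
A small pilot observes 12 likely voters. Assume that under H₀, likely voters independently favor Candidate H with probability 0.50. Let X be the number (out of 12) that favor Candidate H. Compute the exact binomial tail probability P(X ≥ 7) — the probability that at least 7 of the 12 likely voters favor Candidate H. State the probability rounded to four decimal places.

P = 0.3872

X is binomial with n = 12 and p = 0.50.
P(X ≥ 7) = Σ_{j=7}^{12} C(12,j)·0.50^j·0.50^{12−j}.
= 0.193359 + 0.120850 + 0.053711 + 0.016113 + 0.002930 + 0.000244 = 0.3872.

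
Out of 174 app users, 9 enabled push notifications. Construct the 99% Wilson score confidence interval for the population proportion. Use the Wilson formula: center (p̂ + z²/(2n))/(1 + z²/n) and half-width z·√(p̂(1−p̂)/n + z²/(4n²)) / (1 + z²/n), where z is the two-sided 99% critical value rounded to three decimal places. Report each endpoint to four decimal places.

Here p̂ = 9/174 = 0.05172 and z = 2.576 (z² = 6.635776).
Denominator 1 + z²/n = 1 + 6.635776/174 = 1.038137.
Adjusted center: (0.05172 + z²/(2n))/1.038137 = 0.06819.
Radicand: p̂(1−p̂)/n + z²/(4n²) = 0.000281889 + 0.000054794 = 0.000336683.
Half-width = 2.576·√0.000336683/1.038137 = 0.04553.
So the interval runs from 0.0227 to 0.1137.

(0.0227, 0.1137)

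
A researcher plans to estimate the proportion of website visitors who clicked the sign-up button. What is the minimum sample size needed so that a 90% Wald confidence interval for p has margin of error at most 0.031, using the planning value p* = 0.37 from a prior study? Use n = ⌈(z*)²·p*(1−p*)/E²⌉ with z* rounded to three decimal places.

The 90% critical value is z* = 1.645.
p*(1−p*) = 0.37·0.63 = 0.2331.
(z*)²·p*(1−p*)/E² = 2.706025·0.2331/0.000961 = 656.373.
Rounding up, n = 657.

n = 657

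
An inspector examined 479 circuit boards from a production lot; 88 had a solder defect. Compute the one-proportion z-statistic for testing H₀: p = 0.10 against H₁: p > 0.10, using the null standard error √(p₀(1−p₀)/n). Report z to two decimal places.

z = 6.11

p̂ = 88/479 = 0.18372.
SE₀ = √(0.10·0.90/479) = 0.013707.
Test statistic: z = 0.08372/0.013707 = 6.11.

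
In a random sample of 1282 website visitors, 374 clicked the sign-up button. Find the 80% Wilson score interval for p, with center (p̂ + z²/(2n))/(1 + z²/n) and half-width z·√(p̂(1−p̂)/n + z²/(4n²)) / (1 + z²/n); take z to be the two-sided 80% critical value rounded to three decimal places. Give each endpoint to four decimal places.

p̂ = 374/1282 = 0.29173; z = 1.282, so z² = 1.643524.
1 + z²/n = 1.001282.
Center = (0.29173 + 0.000641)/1.001282 = 0.29200.
Radicand: p̂(1−p̂)/n + z²/(4n²) = 0.000161173 + 0.000000250 = 0.000161423.
Half-width = z·√(radicand)/denom = 1.282·0.012705/1.001282 = 0.01627.
So the interval runs from 0.2757 to 0.3083.

(0.2757, 0.3083)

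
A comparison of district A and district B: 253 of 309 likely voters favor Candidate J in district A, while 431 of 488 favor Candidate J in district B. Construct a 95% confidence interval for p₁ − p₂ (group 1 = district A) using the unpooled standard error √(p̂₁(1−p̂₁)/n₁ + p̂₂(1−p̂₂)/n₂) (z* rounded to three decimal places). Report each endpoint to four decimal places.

(-0.1160, -0.0129)

p̂₁ = 0.81877, p̂₂ = 0.88320, so the observed difference is -0.06443.
Unpooled SE = √(p̂₁(1−p̂₁)/n₁ + p̂₂(1−p̂₂)/n₂) = √(0.000480212 + 0.000211394) = 0.026298.
For 95% confidence, z* = 1.960. Margin = 1.960·0.026298 = 0.05154.
So the interval runs from -0.1160 to -0.0129.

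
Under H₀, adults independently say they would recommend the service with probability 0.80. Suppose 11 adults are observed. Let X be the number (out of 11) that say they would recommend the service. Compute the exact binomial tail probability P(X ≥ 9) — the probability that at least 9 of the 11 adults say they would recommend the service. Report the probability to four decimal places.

P = 0.6174

X ~ Binomial(n=11, p=0.80).
P(X ≥ 9) = C(11,9)·0.80^9·0.20^2 + C(11,10)·0.80^10·0.20^1 + C(11,11)·0.80^11·0.20^0.
= 0.295279 + 0.236223 + 0.085899 = 0.6174.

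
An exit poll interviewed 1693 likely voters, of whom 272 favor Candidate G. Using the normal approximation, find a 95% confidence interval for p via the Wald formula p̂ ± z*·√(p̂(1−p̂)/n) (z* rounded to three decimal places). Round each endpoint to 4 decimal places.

(0.1432, 0.1782)

Sample proportion p̂ = 272/1693 = 0.16066.
SE = √(p̂(1−p̂)/n) = √(0.134849/1693) = 0.008925.
The 95% critical value is z* = 1.960.
Margin of error: 1.960 × 0.008925 = 0.01749.
Interval: 0.16066 ± 0.01749 → (0.1432, 0.1782).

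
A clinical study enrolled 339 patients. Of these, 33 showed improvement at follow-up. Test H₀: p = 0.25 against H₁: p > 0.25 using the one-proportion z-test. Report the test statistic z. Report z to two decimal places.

With x = 33 successes in n = 339, p̂ = 0.09735.
Null standard error: √(0.25·0.75/339) = √0.000553097 = 0.023518.
Test statistic: z = -0.15265/0.023518 = -6.49.

z = -6.49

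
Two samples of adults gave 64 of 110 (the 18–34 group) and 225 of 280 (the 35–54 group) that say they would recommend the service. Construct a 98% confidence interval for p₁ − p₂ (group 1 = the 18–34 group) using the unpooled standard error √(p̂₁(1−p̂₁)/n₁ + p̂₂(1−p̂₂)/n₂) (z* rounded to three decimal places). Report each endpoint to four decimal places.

p̂₁ = 0.58182, p̂₂ = 0.80357, so the observed difference is -0.22175.
SE = √(0.002211871 + 0.000563730) = √0.002775601 = 0.052684.
For 98% confidence, z* = 2.326. Margin = 2.326·0.052684 = 0.12254.
So the interval runs from -0.3443 to -0.0992.

(-0.3443, -0.0992)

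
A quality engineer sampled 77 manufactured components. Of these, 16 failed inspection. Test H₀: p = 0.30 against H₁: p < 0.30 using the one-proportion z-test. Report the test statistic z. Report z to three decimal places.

z = -1.766

Sample proportion p̂ = 16/77 = 0.20779.
SE₀ = √(0.30·0.70/77) = 0.052223.
z = (0.20779 − 0.30)/0.052223 = -0.09221/0.052223 = -1.766.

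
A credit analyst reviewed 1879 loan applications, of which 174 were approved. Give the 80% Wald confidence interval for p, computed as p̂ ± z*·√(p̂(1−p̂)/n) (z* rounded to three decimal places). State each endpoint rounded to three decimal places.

With x = 174 successes in n = 1879, p̂ = 0.09260.
SE(p̂) = √(0.09260·0.90740/1879) = 0.006687.
For 80% confidence, z* = 1.282.
Margin = 1.282·0.006687 = 0.00857.
CI: 0.09260 ± 0.00857 = (0.084, 0.101).

(0.084, 0.101)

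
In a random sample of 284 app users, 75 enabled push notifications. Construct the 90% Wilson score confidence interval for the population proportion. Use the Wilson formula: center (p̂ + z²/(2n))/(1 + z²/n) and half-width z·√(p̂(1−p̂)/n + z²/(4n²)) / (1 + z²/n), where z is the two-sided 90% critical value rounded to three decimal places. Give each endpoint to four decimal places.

(0.2234, 0.3092)

Here p̂ = 75/284 = 0.26408 and z = 1.645 (z² = 2.706025).
1 + z²/n = 1.009528.
Center = (0.26408 + 0.004764)/1.009528 = 0.26631.
Radicand: p̂(1−p̂)/n + z²/(4n²) = 0.000684309 + 0.000008388 = 0.000692697.
Half-width = z·√(radicand)/denom = 1.645·0.026319/1.009528 = 0.04289.
Interval: 0.26631 ± 0.04289 → (0.2234, 0.3092).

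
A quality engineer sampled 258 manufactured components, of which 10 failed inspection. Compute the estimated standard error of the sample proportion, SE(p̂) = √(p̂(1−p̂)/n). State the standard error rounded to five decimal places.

SE = 0.01202

Sample proportion p̂ = 10/258 = 0.03876.
p̂(1−p̂) = 0.03876·0.96124 = 0.037258.
SE = √(0.037258/258) = 0.01202.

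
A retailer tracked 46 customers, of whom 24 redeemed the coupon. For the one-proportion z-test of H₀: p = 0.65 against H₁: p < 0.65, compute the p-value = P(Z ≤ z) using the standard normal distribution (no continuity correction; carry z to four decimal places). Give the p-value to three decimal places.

p̂ = 24/46 = 0.52174.
SE₀ = √(0.65·0.35/46) = 0.070325.
z = (p̂ − p₀)/SE = (24/46 − 0.65)/0.070325 ≈ -1.8238.
From the standard normal, P(Z ≤ z) = 0.034.

p-value = 0.034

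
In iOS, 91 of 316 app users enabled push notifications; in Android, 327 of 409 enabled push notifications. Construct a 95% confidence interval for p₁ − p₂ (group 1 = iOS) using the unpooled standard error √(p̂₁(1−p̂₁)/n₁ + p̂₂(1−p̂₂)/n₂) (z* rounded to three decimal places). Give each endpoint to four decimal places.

p̂₁ = 91/316 = 0.28797, p̂₂ = 327/409 = 0.79951; p̂₁ − p̂₂ = -0.51154.
SE = √(0.000648877 + 0.000391915) = √0.001040792 = 0.032261.
z* = 1.960 at the 95% level. Margin = 1.960·0.032261 = 0.06323.
Interval: -0.51154 ± 0.06323 → (-0.5748, -0.4483).

(-0.5748, -0.4483)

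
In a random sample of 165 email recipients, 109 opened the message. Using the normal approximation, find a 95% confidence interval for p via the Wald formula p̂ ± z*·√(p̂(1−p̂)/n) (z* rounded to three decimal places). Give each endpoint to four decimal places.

(0.5884, 0.7329)

Sample proportion p̂ = 109/165 = 0.66061.
SE = √(p̂(1−p̂)/n) = √(0.224206/165) = 0.036862.
z* = 1.960 at the 95% level.
Margin of error: 1.960 × 0.036862 = 0.07225.
CI: 0.66061 ± 0.07225 = (0.5884, 0.7329).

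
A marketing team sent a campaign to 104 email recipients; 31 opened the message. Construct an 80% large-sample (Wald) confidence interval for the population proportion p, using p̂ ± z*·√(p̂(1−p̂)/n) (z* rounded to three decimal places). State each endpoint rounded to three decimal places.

Sample proportion p̂ = 31/104 = 0.29808.
SE = √(p̂(1−p̂)/n) = √(0.209227/104) = 0.044853.
z* = 1.282 at the 80% level.
Margin = 1.282·0.044853 = 0.05750.
CI: 0.29808 ± 0.05750 = (0.241, 0.356).

(0.241, 0.356)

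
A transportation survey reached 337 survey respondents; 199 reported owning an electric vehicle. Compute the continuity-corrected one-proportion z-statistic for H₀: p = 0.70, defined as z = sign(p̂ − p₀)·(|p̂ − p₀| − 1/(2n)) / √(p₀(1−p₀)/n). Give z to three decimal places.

With x = 199 successes in n = 337, p̂ = 0.59050. p̂ − p₀ = -0.109496.
1/(2n) = 0.001484.
Corrected numerator: |-0.109496| − 0.001484 = 0.108012.
Under H₀, SE = √(p₀(1−p₀)/n) = √(0.70·0.30/337) = √0.000623145 = 0.024963.
z = −0.108012/0.024963 = -4.327.

z = -4.327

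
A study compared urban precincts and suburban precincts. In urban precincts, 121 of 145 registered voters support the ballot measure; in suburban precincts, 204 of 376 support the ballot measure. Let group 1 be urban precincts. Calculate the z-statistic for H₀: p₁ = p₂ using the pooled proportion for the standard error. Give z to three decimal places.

Sample proportions: p̂₁ = 121/145 = 0.83448 and p̂₂ = 204/376 = 0.54255.
Pooled p̂ = (121+204)/(145+376) = 325/521 = 0.62380.
Pooled SE = √[0.2346735·0.00955613] ≈ 0.047356.
z = (p̂₁ − p̂₂)/SE = (0.83448 − 0.54255)/0.047356 = 0.29193/0.047356 = 6.165.

z = 6.165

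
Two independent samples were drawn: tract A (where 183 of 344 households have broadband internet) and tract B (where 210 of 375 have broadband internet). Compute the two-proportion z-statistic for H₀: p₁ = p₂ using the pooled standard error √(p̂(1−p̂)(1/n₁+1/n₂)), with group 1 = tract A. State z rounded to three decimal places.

z = -0.754

Sample proportions: p̂₁ = 183/344 = 0.53198 and p̂₂ = 210/375 = 0.56000.
Pooled p̂ = (183+210)/(344+375) = 393/719 = 0.54659.
Pooled SE = √[0.2478291·0.00557364] ≈ 0.037166.
z = -0.02802/0.037166 = -0.754.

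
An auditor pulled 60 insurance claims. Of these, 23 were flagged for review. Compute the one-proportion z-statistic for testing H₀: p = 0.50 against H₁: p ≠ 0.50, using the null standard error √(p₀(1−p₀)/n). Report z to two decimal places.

z = -1.81

p̂ = 23/60 = 0.38333.
Null standard error: √(0.50·0.50/60) = √0.004166667 = 0.064550.
z = (0.38333 − 0.50)/0.064550 = -0.11667/0.064550 = -1.81.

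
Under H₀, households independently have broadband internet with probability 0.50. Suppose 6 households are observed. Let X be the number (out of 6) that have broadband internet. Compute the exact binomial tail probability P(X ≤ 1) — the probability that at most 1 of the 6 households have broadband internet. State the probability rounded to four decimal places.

P = 0.1094

X ~ Binomial(n=6, p=0.50).
P(X ≤ 1) = C(6,0)·0.50^0·0.50^6 + C(6,1)·0.50^1·0.50^5.
= 0.015625 + 0.093750 = 0.1094.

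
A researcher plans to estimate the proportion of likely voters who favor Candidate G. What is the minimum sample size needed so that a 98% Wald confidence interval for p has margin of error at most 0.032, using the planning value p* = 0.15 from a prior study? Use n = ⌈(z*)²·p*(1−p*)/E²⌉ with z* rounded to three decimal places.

n = 674

For 98% confidence, z* = 2.326.
p*(1−p*) = 0.15·0.85 = 0.1275.
(z*)²·p*(1−p*)/E² = 5.410276·0.1275/0.001024 = 673.643.
⌈673.643⌉ = 674.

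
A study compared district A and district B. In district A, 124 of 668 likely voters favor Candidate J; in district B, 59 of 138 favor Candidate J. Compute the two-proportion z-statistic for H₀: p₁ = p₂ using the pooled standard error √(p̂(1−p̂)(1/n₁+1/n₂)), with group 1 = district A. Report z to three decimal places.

p̂₁ = 124/668 = 0.18563, p̂₂ = 59/138 = 0.42754.
Pooled p̂ = (124+59)/(668+138) = 183/806 = 0.22705.
SE = √[p̂(1−p̂)(1/n₁+1/n₂)] = √[0.22705·0.77295·(1/668+1/138)] ≈ 0.039172.
z = (p̂₁ − p̂₂)/SE = (0.18563 − 0.42754)/0.039172 = -0.24191/0.039172 = -6.176.

z = -6.176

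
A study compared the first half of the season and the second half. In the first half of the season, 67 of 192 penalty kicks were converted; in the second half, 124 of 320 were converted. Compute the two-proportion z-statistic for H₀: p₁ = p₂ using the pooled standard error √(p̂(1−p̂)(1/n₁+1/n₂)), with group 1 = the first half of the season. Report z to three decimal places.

z = -0.873

Sample proportions: p̂₁ = 67/192 = 0.34896 and p̂₂ = 124/320 = 0.38750.
Pooled p̂ = (67+124)/(192+320) = 191/512 = 0.37305.
SE = √[p̂(1−p̂)(1/n₁+1/n₂)] = √[0.37305·0.62695·(1/192+1/320)] ≈ 0.044148.
z = -0.03854/0.044148 = -0.873.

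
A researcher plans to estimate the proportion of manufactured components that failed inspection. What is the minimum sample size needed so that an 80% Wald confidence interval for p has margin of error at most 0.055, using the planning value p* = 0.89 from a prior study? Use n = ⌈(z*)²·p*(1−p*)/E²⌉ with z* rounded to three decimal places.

n = 54

z* = 1.282 at the 80% level.
p*(1−p*) = 0.0979.
(z*)²·p*(1−p*)/E² = 1.643524·0.0979/0.003025 = 53.190.
Rounding up, n = 54.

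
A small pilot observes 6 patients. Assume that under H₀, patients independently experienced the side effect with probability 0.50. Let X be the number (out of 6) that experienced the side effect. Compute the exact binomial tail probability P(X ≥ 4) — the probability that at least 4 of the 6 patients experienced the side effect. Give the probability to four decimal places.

X is binomial with n = 6 and p = 0.50.
P(X ≥ 4) = C(6,4)·0.50^4·0.50^2 + C(6,5)·0.50^5·0.50^1 + C(6,6)·0.50^6·0.50^0.
= 0.234375 + 0.093750 + 0.015625 = 0.3438.

P = 0.3438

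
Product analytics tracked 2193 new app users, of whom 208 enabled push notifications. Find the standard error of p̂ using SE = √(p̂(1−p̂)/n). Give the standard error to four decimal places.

p̂ = 208/2193 = 0.09485.
p̂(1−p̂) = 0.085853.
SE = √(0.085853/2193) = 0.0063.

SE = 0.0063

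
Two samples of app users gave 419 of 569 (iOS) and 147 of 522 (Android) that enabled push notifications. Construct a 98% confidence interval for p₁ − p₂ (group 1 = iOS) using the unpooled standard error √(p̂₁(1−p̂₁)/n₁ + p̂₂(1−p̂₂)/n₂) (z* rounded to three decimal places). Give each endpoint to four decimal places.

p̂₁ = 0.73638, p̂₂ = 0.28161, so the observed difference is 0.45477.
SE = √(0.000341168 + 0.000387558) = √0.000728726 = 0.026995.
For 98% confidence, z* = 2.326. Margin = 2.326·0.026995 = 0.06279.
Interval: 0.45477 ± 0.06279 → (0.3920, 0.5176).

(0.3920, 0.5176)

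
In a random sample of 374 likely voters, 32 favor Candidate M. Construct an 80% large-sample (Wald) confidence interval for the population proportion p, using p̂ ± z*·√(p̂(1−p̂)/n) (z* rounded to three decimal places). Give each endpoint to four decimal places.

(0.0670, 0.1041)

p̂ = 32/374 = 0.08556.
Standard error of p̂: √(0.078241/374) = √0.000209200 = 0.014464.
z* = 1.282 at the 80% level.
Margin of error: 1.282 × 0.014464 = 0.01854.
CI: 0.08556 ± 0.01854 = (0.0670, 0.1041).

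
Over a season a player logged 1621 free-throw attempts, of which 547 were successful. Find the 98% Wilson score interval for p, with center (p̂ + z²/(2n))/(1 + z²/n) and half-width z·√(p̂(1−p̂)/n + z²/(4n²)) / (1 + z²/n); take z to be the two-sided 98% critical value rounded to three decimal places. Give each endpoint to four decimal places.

(0.3107, 0.3653)

p̂ = 547/1621 = 0.33745; z = 2.326, so z² = 5.410276.
1 + z²/n = 1.003338.
Adjusted center: (0.33745 + z²/(2n))/1.003338 = 0.33799.
Radicand: p̂(1−p̂)/n + z²/(4n²) = 0.000137925 + 0.000000515 = 0.000138440.
Half-width = z·√(radicand)/denom = 2.326·0.011766/1.003338 = 0.02728.
Interval: 0.33799 ± 0.02728 → (0.3107, 0.3653).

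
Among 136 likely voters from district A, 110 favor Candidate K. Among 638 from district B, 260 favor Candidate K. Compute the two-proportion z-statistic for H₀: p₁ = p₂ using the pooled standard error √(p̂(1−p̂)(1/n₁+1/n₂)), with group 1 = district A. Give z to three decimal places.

z = 8.506

Sample proportions: p̂₁ = 110/136 = 0.80882 and p̂₂ = 260/638 = 0.40752.
Pooling: p̂ = 370/774 = 0.47804.
SE = √[p̂(1−p̂)(1/n₁+1/n₂)] = √[0.47804·0.52196·(1/136+1/638)] ≈ 0.047178.
z = (p̂₁ − p̂₂)/SE = (0.80882 − 0.40752)/0.047178 = 0.40130/0.047178 = 8.506.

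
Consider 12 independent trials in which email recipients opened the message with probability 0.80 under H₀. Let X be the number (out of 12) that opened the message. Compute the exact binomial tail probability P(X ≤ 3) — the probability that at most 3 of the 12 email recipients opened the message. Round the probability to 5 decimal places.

X is binomial with n = 12 and p = 0.80.
P(X ≤ 3) = C(12,0)·0.80^0·0.20^12 + C(12,1)·0.80^1·0.20^11 + C(12,2)·0.80^2·0.20^10 + C(12,3)·0.80^3·0.20^9.
= 0.000000 + 0.000000 + 0.000004 + 0.000058 = 0.00006.

P = 0.00006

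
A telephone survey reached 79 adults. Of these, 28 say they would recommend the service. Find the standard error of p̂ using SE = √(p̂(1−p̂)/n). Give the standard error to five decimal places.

SE = 0.05382

The sample proportion is 28/79 = 0.35443.
p̂(1−p̂) = 0.228809.
Dividing by n and taking the root: √0.002896316 = 0.05382.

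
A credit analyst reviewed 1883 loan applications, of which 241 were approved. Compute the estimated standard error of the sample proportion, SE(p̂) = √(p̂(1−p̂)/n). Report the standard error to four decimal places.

SE = 0.0077

The sample proportion is 241/1883 = 0.12799.
p̂(1−p̂) = 0.111609.
Dividing by n and taking the root: √0.000059272 = 0.0077.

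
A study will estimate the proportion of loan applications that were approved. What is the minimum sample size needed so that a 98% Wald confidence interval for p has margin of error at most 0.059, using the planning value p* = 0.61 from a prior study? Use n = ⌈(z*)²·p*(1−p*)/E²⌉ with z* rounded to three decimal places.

n = 370

The 98% critical value is z* = 2.326.
p*(1−p*) = 0.2379.
Required n before rounding: 5.410276 × 0.2379 / 0.059² = 369.751.
⌈369.751⌉ = 370.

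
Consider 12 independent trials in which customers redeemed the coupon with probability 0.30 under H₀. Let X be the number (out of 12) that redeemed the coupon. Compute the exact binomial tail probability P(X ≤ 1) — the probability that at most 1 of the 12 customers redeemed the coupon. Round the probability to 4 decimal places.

P = 0.0850

X is binomial with n = 12 and p = 0.30.
P(X ≤ 1) = C(12,0)·0.30^0·0.70^12 + C(12,1)·0.30^1·0.70^11.
= 0.013841 + 0.071184 = 0.0850.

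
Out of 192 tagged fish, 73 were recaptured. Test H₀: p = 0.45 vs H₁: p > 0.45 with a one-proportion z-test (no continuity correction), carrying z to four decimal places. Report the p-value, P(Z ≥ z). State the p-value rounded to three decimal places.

p-value = 0.974

p̂ = 73/192 = 0.38021.
SE₀ = √(0.45·0.55/192) = 0.035904.
z = (p̂ − p₀)/SE = (73/192 − 0.45)/0.035904 ≈ -1.9439.
p-value = P(Z ≥ z) with z = -1.9439 → 0.974.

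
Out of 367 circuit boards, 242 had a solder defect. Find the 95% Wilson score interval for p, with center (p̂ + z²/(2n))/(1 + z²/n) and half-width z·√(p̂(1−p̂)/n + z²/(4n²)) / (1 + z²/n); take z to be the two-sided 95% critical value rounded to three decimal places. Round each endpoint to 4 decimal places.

(0.6095, 0.7060)

Here p̂ = 242/367 = 0.65940 and z = 1.960 (z² = 3.841600).
1 + z²/n = 1.010468.
Adjusted center: (0.65940 + z²/(2n))/1.010468 = 0.65775.
Radicand: p̂(1−p̂)/n + z²/(4n²) = 0.000611966 + 0.000007131 = 0.000619097.
Half-width = 1.960·√0.000619097/1.010468 = 0.04826.
So the interval runs from 0.6095 to 0.7060.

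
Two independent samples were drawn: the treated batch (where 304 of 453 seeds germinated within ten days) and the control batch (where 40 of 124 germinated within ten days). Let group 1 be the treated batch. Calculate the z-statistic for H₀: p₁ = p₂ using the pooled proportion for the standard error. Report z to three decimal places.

z = 7.008

p̂₁ = 304/453 = 0.67108, p̂₂ = 40/124 = 0.32258.
Pooling: p̂ = 344/577 = 0.59619.
SE = √[p̂(1−p̂)(1/n₁+1/n₂)] = √[0.59619·0.40381·(1/453+1/124)] ≈ 0.049729.
z = 0.34850/0.049729 = 7.008.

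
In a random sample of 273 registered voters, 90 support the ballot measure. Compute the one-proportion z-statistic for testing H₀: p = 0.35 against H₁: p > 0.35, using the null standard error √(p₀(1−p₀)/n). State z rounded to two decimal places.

z = -0.70

p̂ = 90/273 = 0.32967.
SE₀ = √(0.35·0.65/273) = 0.028868.
z = (p̂ − p₀)/SE = (0.32967 − 0.35)/0.028868 = -0.70.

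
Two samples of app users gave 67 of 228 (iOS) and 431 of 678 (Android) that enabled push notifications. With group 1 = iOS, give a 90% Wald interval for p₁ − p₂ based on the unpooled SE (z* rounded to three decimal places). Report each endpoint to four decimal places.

p̂₁ = 67/228 = 0.29386, p̂₂ = 431/678 = 0.63569; p̂₁ − p̂₂ = -0.34183.
SE = √(0.000910115 + 0.000341574) = √0.001251689 = 0.035379.
For 90% confidence, z* = 1.645. Margin = 1.645·0.035379 = 0.05820.
CI: -0.34183 ± 0.05820 = (-0.4000, -0.2836).

(-0.4000, -0.2836)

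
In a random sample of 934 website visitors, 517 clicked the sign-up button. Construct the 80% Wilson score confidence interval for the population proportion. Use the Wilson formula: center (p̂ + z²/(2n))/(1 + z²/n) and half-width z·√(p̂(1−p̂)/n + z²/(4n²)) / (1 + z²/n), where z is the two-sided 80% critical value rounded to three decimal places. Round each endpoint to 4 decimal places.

(0.5326, 0.5743)

Here p̂ = 517/934 = 0.55353 and z = 1.282 (z² = 1.643524).
Denominator 1 + z²/n = 1 + 1.643524/934 = 1.001760.
Adjusted center: (0.55353 + z²/(2n))/1.001760 = 0.55344.
Radicand: p̂(1−p̂)/n + z²/(4n²) = 0.000264598 + 0.000000471 = 0.000265069.
Half-width = 1.282·√0.000265069/1.001760 = 0.02084.
So the interval runs from 0.5326 to 0.5743.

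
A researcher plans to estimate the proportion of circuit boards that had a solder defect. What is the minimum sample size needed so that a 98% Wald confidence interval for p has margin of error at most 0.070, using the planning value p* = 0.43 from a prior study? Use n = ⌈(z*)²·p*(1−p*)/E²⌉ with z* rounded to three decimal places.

z* = 2.326 at the 98% level.
p*(1−p*) = 0.2451.
Required n before rounding: 5.410276 × 0.2451 / 0.070² = 270.624.
⌈270.624⌉ = 271.

n = 271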